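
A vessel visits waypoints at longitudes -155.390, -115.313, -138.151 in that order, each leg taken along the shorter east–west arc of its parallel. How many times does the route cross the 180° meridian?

0

Leg 1: -155.390° → -115.313°, shortest Δλ = 40.077° (east) — does not cross 180°.
Leg 2: -115.313° → -138.151°, shortest Δλ = -22.838° (west) — does not cross 180°.
Total crossings: 0.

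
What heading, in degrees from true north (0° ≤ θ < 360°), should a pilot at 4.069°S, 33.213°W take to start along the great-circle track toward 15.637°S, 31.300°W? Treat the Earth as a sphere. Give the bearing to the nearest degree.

Δλ = -31.300 − -33.213 = 1.913°.
θ = atan2( sin Δλ · cos φ₂ , cos φ₁ · sin φ₂ − sin φ₁ · cos φ₂ · cos Δλ )
  = atan2(0.03215, -0.20057) = 170.894° → normalised to [0°, 360°): 170.894°.

171°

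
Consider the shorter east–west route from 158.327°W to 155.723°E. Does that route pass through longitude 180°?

Yes

Naïve |155.723 − -158.327| = 314.05° > 180°, so the shorter arc goes the other way round — across 180°.
Signed shortest Δλ = ((155.723 − -158.327 + 180) mod 360) − 180 = -45.95°.
Going west by 45.95° from -158.327° passes through 180° before reaching +155.723°.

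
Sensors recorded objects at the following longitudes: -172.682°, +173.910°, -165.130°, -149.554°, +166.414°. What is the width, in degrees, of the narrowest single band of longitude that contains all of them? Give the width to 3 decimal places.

44.032°

Sort the longitudes: -172.682°, -165.130°, -149.554°, +166.414°, +173.910°.
Eastward gaps between consecutive values (wrapping around): 7.552°, 15.576°, 315.968°, 7.496°, 13.408°.
Largest gap = 315.968° ⇒ minimal covering band is its complement: 360° − 315.968° = 44.032°.
Band runs from +166.414° eastward to -149.554°, crossing the antimeridian.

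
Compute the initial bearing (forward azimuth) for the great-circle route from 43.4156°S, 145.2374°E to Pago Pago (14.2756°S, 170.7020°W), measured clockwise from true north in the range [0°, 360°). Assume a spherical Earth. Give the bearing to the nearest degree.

Δλ = -170.7020 − 145.2374 = -315.9394°; wrapped into (−180°, 180°]: 44.0606°.
θ = atan2( sin Δλ · cos φ₂ , cos φ₁ · sin φ₂ − sin φ₁ · cos φ₂ · cos Δλ )
  = atan2(0.67394, 0.29952) = 66.038° → normalised to [0°, 360°): 66.038°.

66°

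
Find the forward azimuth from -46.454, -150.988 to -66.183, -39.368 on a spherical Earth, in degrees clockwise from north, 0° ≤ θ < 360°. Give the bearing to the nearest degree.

Δλ = -39.368 − -150.988 = 111.620°.
θ = atan2( sin Δλ · cos φ₂ , cos φ₁ · sin φ₂ − sin φ₁ · cos φ₂ · cos Δλ )
  = atan2(0.37541, -0.73811) = 153.042° → normalised to [0°, 360°): 153.042°.

153°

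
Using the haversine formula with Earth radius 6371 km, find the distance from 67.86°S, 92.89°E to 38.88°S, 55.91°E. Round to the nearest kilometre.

3929 km

Δλ = 55.91 − 92.89 = -36.98°.
Δφ = -38.88 − -67.86 = 28.98°.
a = sin²(Δφ/2) + cos φ₁ · cos φ₂ · sin²(Δλ/2) = 0.092113.
c = 2·atan2(√a, √(1−a)) = 0.61673 rad → d = 6371·c ≈ 3929.19 km.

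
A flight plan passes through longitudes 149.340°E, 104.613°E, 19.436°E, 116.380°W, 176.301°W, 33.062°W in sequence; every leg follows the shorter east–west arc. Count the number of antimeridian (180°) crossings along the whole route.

0

Leg 1: +149.340° → +104.613°, shortest Δλ = -44.727° (west) — does not cross 180°.
Leg 2: +104.613° → +19.436°, shortest Δλ = -85.177° (west) — does not cross 180°.
Leg 3: +19.436° → -116.380°, shortest Δλ = -135.816° (west) — does not cross 180°.
Leg 4: -116.380° → -176.301°, shortest Δλ = -59.921° (west) — does not cross 180°.
Leg 5: -176.301° → -33.062°, shortest Δλ = 143.239° (east) — does not cross 180°.
Total crossings: 0.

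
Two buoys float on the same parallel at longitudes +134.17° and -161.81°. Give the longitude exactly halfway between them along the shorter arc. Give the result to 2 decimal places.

Signed shortest Δλ from +134.17° to -161.81° is +64.02°.
Midpoint longitude = +134.17° + (+64.02°)/2 = +134.17° + 32.01° = +166.18°.
(The naïve average (+134.17 + -161.81)/2 = -13.82° is on the wrong side of the globe.)

+166.18°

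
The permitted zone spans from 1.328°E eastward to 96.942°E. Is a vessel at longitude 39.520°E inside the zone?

Yes

Band width going east from +1.328° to +96.942°: ((96.942 − 1.328) mod 360) = 95.614°.
Offset of +39.520° east of the west edge: ((39.520 − 1.328) mod 360) = 38.192°.
38.192° ≤ 95.614° ⇒ inside.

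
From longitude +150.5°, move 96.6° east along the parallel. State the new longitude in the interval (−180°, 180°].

Start at +150.5°; shift +96.6° → +247.1°.
+247.1° lies outside (−180°, 180°]; subtract 360° → -112.9°.

-112.9°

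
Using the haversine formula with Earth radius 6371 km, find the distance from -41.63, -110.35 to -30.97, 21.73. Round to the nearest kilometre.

10567 km

Δλ = 21.73 − -110.35 = 132.08°.
Δφ = -30.97 − -41.63 = 10.66°.
a = sin²(Δφ/2) + cos φ₁ · cos φ₂ · sin²(Δλ/2) = 0.543827.
c = 2·atan2(√a, √(1−a)) = 1.65856 rad → d = 6371·c ≈ 10566.70 km.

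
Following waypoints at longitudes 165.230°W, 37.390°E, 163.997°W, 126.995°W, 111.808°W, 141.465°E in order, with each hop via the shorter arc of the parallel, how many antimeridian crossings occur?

Leg 1: -165.230° → +37.390°, shortest Δλ = -157.38° (west) — crosses 180°.
Leg 2: +37.390° → -163.997°, shortest Δλ = 158.613° (east) — crosses 180°.
Leg 3: -163.997° → -126.995°, shortest Δλ = 37.002° (east) — does not cross 180°.
Leg 4: -126.995° → -111.808°, shortest Δλ = 15.187° (east) — does not cross 180°.
Leg 5: -111.808° → +141.465°, shortest Δλ = -106.727° (west) — crosses 180°.
Total crossings: 3.

3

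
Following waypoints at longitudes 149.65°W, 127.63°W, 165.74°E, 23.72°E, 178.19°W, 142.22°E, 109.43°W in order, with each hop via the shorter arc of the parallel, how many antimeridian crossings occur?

4

Leg 1: -149.65° → -127.63°, shortest Δλ = 22.02° (east) — does not cross 180°.
Leg 2: -127.63° → +165.74°, shortest Δλ = -66.63° (west) — crosses 180°.
Leg 3: +165.74° → +23.72°, shortest Δλ = -142.02° (west) — does not cross 180°.
Leg 4: +23.72° → -178.19°, shortest Δλ = 158.09° (east) — crosses 180°.
Leg 5: -178.19° → +142.22°, shortest Δλ = -39.59° (west) — crosses 180°.
Leg 6: +142.22° → -109.43°, shortest Δλ = 108.35° (east) — crosses 180°.
Total crossings: 4.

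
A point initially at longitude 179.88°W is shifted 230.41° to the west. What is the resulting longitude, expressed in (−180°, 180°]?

50.29°W

Start at -179.88°; shift −230.41° → -410.29°.
-410.29° lies outside (−180°, 180°]; add 360° → -50.29°.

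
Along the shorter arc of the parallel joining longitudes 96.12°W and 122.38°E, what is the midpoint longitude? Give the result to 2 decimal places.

166.87°W

Signed shortest Δλ from -96.12° to +122.38° is -141.50°.
Midpoint longitude = -96.12° + (-141.50°)/2 = -96.12° − 70.75° = -166.87°.
(The naïve average (-96.12 + +122.38)/2 = 13.13° is on the wrong side of the globe.)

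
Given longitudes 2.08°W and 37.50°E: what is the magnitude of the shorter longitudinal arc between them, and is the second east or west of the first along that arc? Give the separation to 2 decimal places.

Raw difference: 37.50 − -2.08 = 39.58°.
Normalise into (−180°, 180°]: 39.58° stays 39.58°.
Positive ⇒ the second point lies to the east; separation 39.58°.

39.58° east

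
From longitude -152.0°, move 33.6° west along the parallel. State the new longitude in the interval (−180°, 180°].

+174.4°

Start at -152.0°; shift −33.6° → -185.6°.
-185.6° lies outside (−180°, 180°]; add 360° → +174.4°.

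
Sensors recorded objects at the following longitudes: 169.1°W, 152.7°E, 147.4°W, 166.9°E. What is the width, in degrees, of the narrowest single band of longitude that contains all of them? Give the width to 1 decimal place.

Sort the longitudes: -169.1°, -147.4°, +152.7°, +166.9°.
Eastward gaps between consecutive values (wrapping around): 21.7°, 300.1°, 14.2°, 24.0°.
Largest gap = 300.1° ⇒ minimal covering band is its complement: 360° − 300.1° = 59.9°.
Band runs from +152.7° eastward to -147.4°, crossing the antimeridian.

59.9°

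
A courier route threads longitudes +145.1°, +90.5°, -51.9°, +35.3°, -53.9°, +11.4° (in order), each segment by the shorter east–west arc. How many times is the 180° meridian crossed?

Leg 1: +145.1° → +90.5°, shortest Δλ = -54.6° (west) — does not cross 180°.
Leg 2: +90.5° → -51.9°, shortest Δλ = -142.4° (west) — does not cross 180°.
Leg 3: -51.9° → +35.3°, shortest Δλ = 87.2° (east) — does not cross 180°.
Leg 4: +35.3° → -53.9°, shortest Δλ = -89.2° (west) — does not cross 180°.
Leg 5: -53.9° → +11.4°, shortest Δλ = 65.3° (east) — does not cross 180°.
Total crossings: 0.

0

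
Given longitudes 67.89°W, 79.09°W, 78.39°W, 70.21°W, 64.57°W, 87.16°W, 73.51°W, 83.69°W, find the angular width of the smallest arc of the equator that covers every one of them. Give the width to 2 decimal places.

22.59°

Sort the longitudes: -87.16°, -83.69°, -79.09°, -78.39°, -73.51°, -70.21°, -67.89°, -64.57°.
Eastward gaps between consecutive values (wrapping around): 3.47°, 4.60°, 0.70°, 4.88°, 3.30°, 2.32°, 3.32°, 337.41°.
Largest gap = 337.41° ⇒ minimal covering band is its complement: 360° − 337.41° = 22.59°.
Band runs from -87.16° eastward to -64.57°.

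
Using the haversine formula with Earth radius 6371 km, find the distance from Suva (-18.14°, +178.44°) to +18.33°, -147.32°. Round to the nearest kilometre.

Δλ = -147.32 − 178.44 = -325.76°; wrapped into (−180°, 180°]: 34.24°.
Δφ = 18.33 − -18.14 = 36.47°.
a = sin²(Δφ/2) + cos φ₁ · cos φ₂ · sin²(Δλ/2) = 0.176087.
c = 2·atan2(√a, √(1−a)) = 0.86607 rad → d = 6371·c ≈ 5517.72 km.

5518 km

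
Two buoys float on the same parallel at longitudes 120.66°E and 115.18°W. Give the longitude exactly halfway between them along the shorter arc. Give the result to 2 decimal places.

Signed shortest Δλ from +120.66° to -115.18° is +124.16°.
Midpoint longitude = +120.66° + (+124.16°)/2 = +120.66° + 62.08° = +182.74°.
Normalise into (−180°, 180°]: -177.26°.
(The naïve average (+120.66 + -115.18)/2 = 2.74° is on the wrong side of the globe.)

177.26°W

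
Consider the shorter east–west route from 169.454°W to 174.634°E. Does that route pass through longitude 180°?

Yes

Naïve |174.634 − -169.454| = 344.088° > 180°, so the shorter arc goes the other way round — across 180°.
Signed shortest Δλ = ((174.634 − -169.454 + 180) mod 360) − 180 = -15.912°.
Going west by 15.912° from -169.454° passes through 180° before reaching +174.634°.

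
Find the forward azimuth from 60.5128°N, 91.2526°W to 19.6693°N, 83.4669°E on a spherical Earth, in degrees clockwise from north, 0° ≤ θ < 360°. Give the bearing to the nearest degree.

5°

Δλ = 83.4669 − -91.2526 = 174.7195°.
θ = atan2( sin Δλ · cos φ₂ , cos φ₁ · sin φ₂ − sin φ₁ · cos φ₂ · cos Δλ )
  = atan2(0.08666, 0.98188) = 5.044° → normalised to [0°, 360°): 5.044°.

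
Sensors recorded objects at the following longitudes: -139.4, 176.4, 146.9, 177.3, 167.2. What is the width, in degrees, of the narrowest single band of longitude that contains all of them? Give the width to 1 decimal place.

73.7°

Sort the longitudes: -139.4°, +146.9°, +167.2°, +176.4°, +177.3°.
Eastward gaps between consecutive values (wrapping around): 286.3°, 20.3°, 9.2°, 0.9°, 43.3°.
Largest gap = 286.3° ⇒ minimal covering band is its complement: 360° − 286.3° = 73.7°.
Band runs from +146.9° eastward to -139.4°, crossing the antimeridian.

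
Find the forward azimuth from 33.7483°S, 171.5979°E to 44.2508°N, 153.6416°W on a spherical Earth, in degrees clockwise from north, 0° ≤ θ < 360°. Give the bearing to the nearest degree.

24°

Δλ = -153.6416 − 171.5979 = -325.2395°; wrapped into (−180°, 180°]: 34.7605°.
θ = atan2( sin Δλ · cos φ₂ , cos φ₁ · sin φ₂ − sin φ₁ · cos φ₂ · cos Δλ )
  = atan2(0.40839, 0.90713) = 24.237° → normalised to [0°, 360°): 24.237°.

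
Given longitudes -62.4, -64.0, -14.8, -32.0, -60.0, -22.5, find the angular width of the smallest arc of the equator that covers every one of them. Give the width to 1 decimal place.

49.2°

Sort the longitudes: -64.0°, -62.4°, -60.0°, -32.0°, -22.5°, -14.8°.
Eastward gaps between consecutive values (wrapping around): 1.6°, 2.4°, 28.0°, 9.5°, 7.7°, 310.8°.
Largest gap = 310.8° ⇒ minimal covering band is its complement: 360° − 310.8° = 49.2°.
Band runs from -64.0° eastward to -14.8°.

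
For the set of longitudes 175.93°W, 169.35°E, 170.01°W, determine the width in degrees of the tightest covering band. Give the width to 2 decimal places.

Sort the longitudes: -175.93°, -170.01°, +169.35°.
Eastward gaps between consecutive values (wrapping around): 5.92°, 339.36°, 14.72°.
Largest gap = 339.36° ⇒ minimal covering band is its complement: 360° − 339.36° = 20.64°.
Band runs from +169.35° eastward to -170.01°, crossing the antimeridian.

20.64°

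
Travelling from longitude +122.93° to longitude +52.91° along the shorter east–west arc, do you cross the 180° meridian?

Signed shortest Δλ = ((52.91 − 122.93 + 180) mod 360) − 180 = -70.02°.
Going west by 70.02° from +122.93° reaches +52.91° without touching 180°.

No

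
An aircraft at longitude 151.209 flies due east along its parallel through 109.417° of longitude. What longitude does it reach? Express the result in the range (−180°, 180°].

Start at +151.209°; shift +109.417° → +260.626°.
+260.626° lies outside (−180°, 180°]; subtract 360° → -99.374°.

-99.374°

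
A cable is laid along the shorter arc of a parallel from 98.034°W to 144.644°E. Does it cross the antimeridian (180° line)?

Yes

Naïve |144.644 − -98.034| = 242.678° > 180°, so the shorter arc goes the other way round — across 180°.
Signed shortest Δλ = ((144.644 − -98.034 + 180) mod 360) − 180 = -117.322°.
Going west by 117.322° from -98.034° passes through 180° before reaching +144.644°.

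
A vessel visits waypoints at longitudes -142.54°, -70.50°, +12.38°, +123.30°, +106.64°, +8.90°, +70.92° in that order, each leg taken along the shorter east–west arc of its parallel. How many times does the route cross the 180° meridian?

Leg 1: -142.54° → -70.50°, shortest Δλ = 72.04° (east) — does not cross 180°.
Leg 2: -70.50° → +12.38°, shortest Δλ = 82.88° (east) — does not cross 180°.
Leg 3: +12.38° → +123.30°, shortest Δλ = 110.92° (east) — does not cross 180°.
Leg 4: +123.30° → +106.64°, shortest Δλ = -16.66° (west) — does not cross 180°.
Leg 5: +106.64° → +8.90°, shortest Δλ = -97.74° (west) — does not cross 180°.
Leg 6: +8.90° → +70.92°, shortest Δλ = 62.02° (east) — does not cross 180°.
Total crossings: 0.

0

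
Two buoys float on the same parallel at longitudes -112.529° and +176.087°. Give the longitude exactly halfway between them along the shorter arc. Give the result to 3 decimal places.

Signed shortest Δλ from -112.529° to +176.087° is -71.384°.
Midpoint longitude = -112.529° + (-71.384°)/2 = -112.529° − 35.692° = -148.221°.
(The naïve average (-112.529 + +176.087)/2 = 31.779° is on the wrong side of the globe.)

-148.221°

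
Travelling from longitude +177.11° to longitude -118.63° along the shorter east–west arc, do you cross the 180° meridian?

Yes

Naïve |-118.63 − 177.11| = 295.74° > 180°, so the shorter arc goes the other way round — across 180°.
Signed shortest Δλ = ((-118.63 − 177.11 + 180) mod 360) − 180 = 64.26°.
Going east by 64.26° from +177.11° passes through 180° before reaching -118.63°.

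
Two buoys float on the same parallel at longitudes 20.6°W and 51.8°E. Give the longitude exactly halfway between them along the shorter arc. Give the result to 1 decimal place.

Signed shortest Δλ from -20.6° to +51.8° is +72.4°.
Midpoint longitude = -20.6° + (+72.4°)/2 = -20.6° + 36.2° = +15.6°.

15.6°E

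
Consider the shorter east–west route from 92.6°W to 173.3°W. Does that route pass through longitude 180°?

Signed shortest Δλ = ((-173.3 − -92.6 + 180) mod 360) − 180 = -80.7°.
Going west by 80.7° from -92.6° reaches -173.3° without touching 180°.

No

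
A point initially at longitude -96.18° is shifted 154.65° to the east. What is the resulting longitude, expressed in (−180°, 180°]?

+58.47°

Start at -96.18°; shift +154.65° → +58.47°.
+58.47° already lies in (−180°, 180°].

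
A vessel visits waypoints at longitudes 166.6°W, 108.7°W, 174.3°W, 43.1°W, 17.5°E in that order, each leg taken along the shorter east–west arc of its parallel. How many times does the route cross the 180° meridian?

0

Leg 1: -166.6° → -108.7°, shortest Δλ = 57.9° (east) — does not cross 180°.
Leg 2: -108.7° → -174.3°, shortest Δλ = -65.6° (west) — does not cross 180°.
Leg 3: -174.3° → -43.1°, shortest Δλ = 131.2° (east) — does not cross 180°.
Leg 4: -43.1° → +17.5°, shortest Δλ = 60.6° (east) — does not cross 180°.
Total crossings: 0.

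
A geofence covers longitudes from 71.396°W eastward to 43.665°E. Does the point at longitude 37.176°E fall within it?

Band width going east from -71.396° to +43.665°: ((43.665 − -71.396) mod 360) = 115.061°.
Offset of +37.176° east of the west edge: ((37.176 − -71.396) mod 360) = 108.572°.
108.572° ≤ 115.061° ⇒ inside.

Yes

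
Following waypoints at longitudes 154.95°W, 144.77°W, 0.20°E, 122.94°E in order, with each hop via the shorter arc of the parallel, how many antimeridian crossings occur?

0

Leg 1: -154.95° → -144.77°, shortest Δλ = 10.18° (east) — does not cross 180°.
Leg 2: -144.77° → +0.20°, shortest Δλ = 144.97° (east) — does not cross 180°.
Leg 3: +0.20° → +122.94°, shortest Δλ = 122.74° (east) — does not cross 180°.
Total crossings: 0.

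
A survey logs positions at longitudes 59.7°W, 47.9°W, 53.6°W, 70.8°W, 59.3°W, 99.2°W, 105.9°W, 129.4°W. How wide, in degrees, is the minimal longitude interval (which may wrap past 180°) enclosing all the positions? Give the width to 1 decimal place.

Sort the longitudes: -129.4°, -105.9°, -99.2°, -70.8°, -59.7°, -59.3°, -53.6°, -47.9°.
Eastward gaps between consecutive values (wrapping around): 23.5°, 6.7°, 28.4°, 11.1°, 0.4°, 5.7°, 5.7°, 278.5°.
Largest gap = 278.5° ⇒ minimal covering band is its complement: 360° − 278.5° = 81.5°.
Band runs from -129.4° eastward to -47.9°.

81.5°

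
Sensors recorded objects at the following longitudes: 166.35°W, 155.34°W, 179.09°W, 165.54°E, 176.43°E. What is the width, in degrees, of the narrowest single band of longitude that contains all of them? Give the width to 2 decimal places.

Sort the longitudes: -179.09°, -166.35°, -155.34°, +165.54°, +176.43°.
Eastward gaps between consecutive values (wrapping around): 12.74°, 11.01°, 320.88°, 10.89°, 4.48°.
Largest gap = 320.88° ⇒ minimal covering band is its complement: 360° − 320.88° = 39.12°.
Band runs from +165.54° eastward to -155.34°, crossing the antimeridian.

39.12°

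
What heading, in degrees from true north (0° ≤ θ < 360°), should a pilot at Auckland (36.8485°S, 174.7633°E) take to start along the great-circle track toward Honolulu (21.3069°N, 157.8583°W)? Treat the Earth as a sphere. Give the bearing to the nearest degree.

Δλ = -157.8583 − 174.7633 = -332.6216°; wrapped into (−180°, 180°]: 27.3784°.
θ = atan2( sin Δλ · cos φ₂ , cos φ₁ · sin φ₂ − sin φ₁ · cos φ₂ · cos Δλ )
  = atan2(0.42843, 0.78690) = 28.566° → normalised to [0°, 360°): 28.566°.

29°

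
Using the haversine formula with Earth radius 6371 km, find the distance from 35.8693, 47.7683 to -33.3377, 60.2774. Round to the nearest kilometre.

7805 km

Δλ = 60.2774 − 47.7683 = 12.5091°.
Δφ = -33.3377 − 35.8693 = -69.2070°.
a = sin²(Δφ/2) + cos φ₁ · cos φ₂ · sin²(Δλ/2) = 0.330539.
c = 2·atan2(√a, √(1−a)) = 1.22503 rad → d = 6371·c ≈ 7804.64 km.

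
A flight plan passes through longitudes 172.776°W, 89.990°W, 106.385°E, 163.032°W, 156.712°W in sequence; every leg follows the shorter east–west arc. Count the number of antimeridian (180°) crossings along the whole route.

2

Leg 1: -172.776° → -89.990°, shortest Δλ = 82.786° (east) — does not cross 180°.
Leg 2: -89.990° → +106.385°, shortest Δλ = -163.625° (west) — crosses 180°.
Leg 3: +106.385° → -163.032°, shortest Δλ = 90.583° (east) — crosses 180°.
Leg 4: -163.032° → -156.712°, shortest Δλ = 6.32° (east) — does not cross 180°.
Total crossings: 2.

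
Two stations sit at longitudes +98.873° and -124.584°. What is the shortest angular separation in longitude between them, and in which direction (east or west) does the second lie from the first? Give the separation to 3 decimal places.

Raw difference: -124.584 − 98.873 = -223.457°.
Normalise into (−180°, 180°]: -223.457° + 360° = 136.543°.
Positive ⇒ the second point lies to the east; separation 136.543°.

136.543° east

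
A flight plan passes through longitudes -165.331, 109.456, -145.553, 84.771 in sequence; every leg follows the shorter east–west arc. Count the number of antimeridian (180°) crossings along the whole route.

3

Leg 1: -165.331° → +109.456°, shortest Δλ = -85.213° (west) — crosses 180°.
Leg 2: +109.456° → -145.553°, shortest Δλ = 104.991° (east) — crosses 180°.
Leg 3: -145.553° → +84.771°, shortest Δλ = -129.676° (west) — crosses 180°.
Total crossings: 3.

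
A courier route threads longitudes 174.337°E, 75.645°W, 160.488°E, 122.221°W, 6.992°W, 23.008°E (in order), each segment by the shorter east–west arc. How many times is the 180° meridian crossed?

3

Leg 1: +174.337° → -75.645°, shortest Δλ = 110.018° (east) — crosses 180°.
Leg 2: -75.645° → +160.488°, shortest Δλ = -123.867° (west) — crosses 180°.
Leg 3: +160.488° → -122.221°, shortest Δλ = 77.291° (east) — crosses 180°.
Leg 4: -122.221° → -6.992°, shortest Δλ = 115.229° (east) — does not cross 180°.
Leg 5: -6.992° → +23.008°, shortest Δλ = 30.0° (east) — does not cross 180°.
Total crossings: 3.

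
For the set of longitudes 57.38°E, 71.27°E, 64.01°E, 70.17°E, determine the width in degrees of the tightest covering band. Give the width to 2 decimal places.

13.89°

Sort the longitudes: +57.38°, +64.01°, +70.17°, +71.27°.
Eastward gaps between consecutive values (wrapping around): 6.63°, 6.16°, 1.10°, 346.11°.
Largest gap = 346.11° ⇒ minimal covering band is its complement: 360° − 346.11° = 13.89°.
Band runs from +57.38° eastward to +71.27°.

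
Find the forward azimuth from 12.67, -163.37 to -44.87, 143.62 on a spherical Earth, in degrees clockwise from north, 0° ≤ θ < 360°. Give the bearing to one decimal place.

Δλ = 143.62 − -163.37 = 306.99°; wrapped into (−180°, 180°]: -53.01°.
θ = atan2( sin Δλ · cos φ₂ , cos φ₁ · sin φ₂ − sin φ₁ · cos φ₂ · cos Δλ )
  = atan2(-0.56607, -0.78185) = -144.095° → normalised to [0°, 360°): 215.905°.

215.9°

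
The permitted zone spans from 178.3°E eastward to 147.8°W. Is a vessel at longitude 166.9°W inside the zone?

Yes

Band width going east from +178.3° to -147.8°: ((-147.8 − 178.3) mod 360) = 33.9°.
Offset of -166.9° east of the west edge: ((-166.9 − 178.3) mod 360) = 14.8°.
14.8° ≤ 33.9° ⇒ inside.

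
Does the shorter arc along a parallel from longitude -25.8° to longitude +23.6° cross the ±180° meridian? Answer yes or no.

Signed shortest Δλ = ((23.6 − -25.8 + 180) mod 360) − 180 = 49.4°.
Going east by 49.4° from -25.8° reaches +23.6° without touching 180°.

No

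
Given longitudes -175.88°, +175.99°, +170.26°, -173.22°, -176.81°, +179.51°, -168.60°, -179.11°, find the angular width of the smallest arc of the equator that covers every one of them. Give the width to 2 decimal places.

Sort the longitudes: -179.11°, -176.81°, -175.88°, -173.22°, -168.60°, +170.26°, +175.99°, +179.51°.
Eastward gaps between consecutive values (wrapping around): 2.30°, 0.93°, 2.66°, 4.62°, 338.86°, 5.73°, 3.52°, 1.38°.
Largest gap = 338.86° ⇒ minimal covering band is its complement: 360° − 338.86° = 21.14°.
Band runs from +170.26° eastward to -168.60°, crossing the antimeridian.

21.14°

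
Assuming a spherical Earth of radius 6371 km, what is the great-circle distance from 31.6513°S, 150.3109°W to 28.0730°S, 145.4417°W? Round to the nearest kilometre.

615 km

Δλ = -145.4417 − -150.3109 = 4.8692°.
Δφ = -28.0730 − -31.6513 = 3.5783°.
a = sin²(Δφ/2) + cos φ₁ · cos φ₂ · sin²(Δλ/2) = 0.002330.
c = 2·atan2(√a, √(1−a)) = 0.09658 rad → d = 6371·c ≈ 615.31 km.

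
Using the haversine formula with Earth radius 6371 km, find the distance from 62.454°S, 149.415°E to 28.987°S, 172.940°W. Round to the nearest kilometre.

4605 km

Δλ = -172.940 − 149.415 = -322.355°; wrapped into (−180°, 180°]: 37.645°.
Δφ = -28.987 − -62.454 = 33.467°.
a = sin²(Δφ/2) + cos φ₁ · cos φ₂ · sin²(Δλ/2) = 0.125008.
c = 2·atan2(√a, √(1−a)) = 0.72276 rad → d = 6371·c ≈ 4604.68 km.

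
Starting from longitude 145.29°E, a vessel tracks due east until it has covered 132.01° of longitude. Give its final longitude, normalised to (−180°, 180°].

Start at +145.29°; shift +132.01° → +277.30°.
+277.30° lies outside (−180°, 180°]; subtract 360° → -82.70°.

82.70°W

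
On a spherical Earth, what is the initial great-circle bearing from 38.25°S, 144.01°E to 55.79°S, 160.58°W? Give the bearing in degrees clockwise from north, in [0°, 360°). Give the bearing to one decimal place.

134.3°

Δλ = -160.58 − 144.01 = -304.59°; wrapped into (−180°, 180°]: 55.41°.
θ = atan2( sin Δλ · cos φ₂ , cos φ₁ · sin φ₂ − sin φ₁ · cos φ₂ · cos Δλ )
  = atan2(0.46285, -0.45184) = 134.311° → normalised to [0°, 360°): 134.311°.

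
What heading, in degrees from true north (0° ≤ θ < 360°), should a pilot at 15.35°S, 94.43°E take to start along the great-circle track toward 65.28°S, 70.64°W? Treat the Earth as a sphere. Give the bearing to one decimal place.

Δλ = -70.64 − 94.43 = -165.07°.
θ = atan2( sin Δλ · cos φ₂ , cos φ₁ · sin φ₂ − sin φ₁ · cos φ₂ · cos Δλ )
  = atan2(-0.10774, -0.98292) = -173.745° → normalised to [0°, 360°): 186.255°.

186.3°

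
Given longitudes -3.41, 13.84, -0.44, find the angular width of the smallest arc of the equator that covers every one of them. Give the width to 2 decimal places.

17.25°

Sort the longitudes: -3.41°, -0.44°, +13.84°.
Eastward gaps between consecutive values (wrapping around): 2.97°, 14.28°, 342.75°.
Largest gap = 342.75° ⇒ minimal covering band is its complement: 360° − 342.75° = 17.25°.
Band runs from -3.41° eastward to +13.84°.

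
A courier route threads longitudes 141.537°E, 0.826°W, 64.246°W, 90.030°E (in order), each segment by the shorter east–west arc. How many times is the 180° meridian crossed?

0

Leg 1: +141.537° → -0.826°, shortest Δλ = -142.363° (west) — does not cross 180°.
Leg 2: -0.826° → -64.246°, shortest Δλ = -63.42° (west) — does not cross 180°.
Leg 3: -64.246° → +90.030°, shortest Δλ = 154.276° (east) — does not cross 180°.
Total crossings: 0.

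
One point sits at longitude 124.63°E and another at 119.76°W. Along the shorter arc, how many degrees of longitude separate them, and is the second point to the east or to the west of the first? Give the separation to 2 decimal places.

115.61° east

Raw difference: -119.76 − 124.63 = -244.39°.
Normalise into (−180°, 180°]: -244.39° + 360° = 115.61°.
Positive ⇒ the second point lies to the east; separation 115.61°.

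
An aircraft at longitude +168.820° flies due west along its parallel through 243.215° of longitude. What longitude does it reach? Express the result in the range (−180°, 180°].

-74.395°

Start at +168.820°; shift −243.215° → -74.395°.
-74.395° already lies in (−180°, 180°].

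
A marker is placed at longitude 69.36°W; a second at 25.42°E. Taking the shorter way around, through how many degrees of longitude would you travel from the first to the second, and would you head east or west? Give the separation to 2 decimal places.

Raw difference: 25.42 − -69.36 = 94.78°.
Normalise into (−180°, 180°]: 94.78° stays 94.78°.
Positive ⇒ the second point lies to the east; separation 94.78°.

94.78° east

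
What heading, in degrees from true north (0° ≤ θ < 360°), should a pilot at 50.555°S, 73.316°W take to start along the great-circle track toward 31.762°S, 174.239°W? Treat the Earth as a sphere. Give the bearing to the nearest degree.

241°

Δλ = -174.239 − -73.316 = -100.923°.
θ = atan2( sin Δλ · cos φ₂ , cos φ₁ · sin φ₂ − sin φ₁ · cos φ₂ · cos Δλ )
  = atan2(-0.83484, -0.45885) = -118.795° → normalised to [0°, 360°): 241.205°.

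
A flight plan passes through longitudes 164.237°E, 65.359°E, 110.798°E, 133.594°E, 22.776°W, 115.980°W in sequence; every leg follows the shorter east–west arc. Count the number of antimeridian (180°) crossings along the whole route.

0

Leg 1: +164.237° → +65.359°, shortest Δλ = -98.878° (west) — does not cross 180°.
Leg 2: +65.359° → +110.798°, shortest Δλ = 45.439° (east) — does not cross 180°.
Leg 3: +110.798° → +133.594°, shortest Δλ = 22.796° (east) — does not cross 180°.
Leg 4: +133.594° → -22.776°, shortest Δλ = -156.37° (west) — does not cross 180°.
Leg 5: -22.776° → -115.980°, shortest Δλ = -93.204° (west) — does not cross 180°.
Total crossings: 0.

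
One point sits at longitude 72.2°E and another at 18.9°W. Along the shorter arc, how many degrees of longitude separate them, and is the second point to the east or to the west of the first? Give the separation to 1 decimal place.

91.1° west

Raw difference: -18.9 − 72.2 = -91.1°.
Normalise into (−180°, 180°]: -91.1° stays -91.1°.
Negative ⇒ the second point lies to the west; separation 91.1°.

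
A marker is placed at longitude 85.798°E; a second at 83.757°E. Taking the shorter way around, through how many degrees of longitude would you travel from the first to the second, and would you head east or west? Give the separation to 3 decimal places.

2.041° west

Raw difference: 83.757 − 85.798 = -2.041°.
Normalise into (−180°, 180°]: -2.041° stays -2.041°.
Negative ⇒ the second point lies to the west; separation 2.041°.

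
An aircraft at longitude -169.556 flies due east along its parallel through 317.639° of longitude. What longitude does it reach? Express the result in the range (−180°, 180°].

+148.083°

Start at -169.556°; shift +317.639° → +148.083°.
+148.083° already lies in (−180°, 180°].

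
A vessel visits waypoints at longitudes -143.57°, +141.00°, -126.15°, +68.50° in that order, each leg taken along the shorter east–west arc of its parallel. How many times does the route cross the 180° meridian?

Leg 1: -143.57° → +141.00°, shortest Δλ = -75.43° (west) — crosses 180°.
Leg 2: +141.00° → -126.15°, shortest Δλ = 92.85° (east) — crosses 180°.
Leg 3: -126.15° → +68.50°, shortest Δλ = -165.35° (west) — crosses 180°.
Total crossings: 3.

3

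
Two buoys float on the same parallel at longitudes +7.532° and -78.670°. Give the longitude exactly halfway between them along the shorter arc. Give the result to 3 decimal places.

Signed shortest Δλ from +7.532° to -78.670° is -86.202°.
Midpoint longitude = +7.532° + (-86.202°)/2 = +7.532° − 43.101° = -35.569°.

-35.569°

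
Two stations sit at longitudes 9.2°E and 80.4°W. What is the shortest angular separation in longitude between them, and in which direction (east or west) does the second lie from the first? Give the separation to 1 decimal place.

Raw difference: -80.4 − 9.2 = -89.6°.
Normalise into (−180°, 180°]: -89.6° stays -89.6°.
Negative ⇒ the second point lies to the west; separation 89.6°.

89.6° west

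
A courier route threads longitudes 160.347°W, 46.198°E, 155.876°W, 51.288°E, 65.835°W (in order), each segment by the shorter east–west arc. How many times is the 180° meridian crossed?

3

Leg 1: -160.347° → +46.198°, shortest Δλ = -153.455° (west) — crosses 180°.
Leg 2: +46.198° → -155.876°, shortest Δλ = 157.926° (east) — crosses 180°.
Leg 3: -155.876° → +51.288°, shortest Δλ = -152.836° (west) — crosses 180°.
Leg 4: +51.288° → -65.835°, shortest Δλ = -117.123° (west) — does not cross 180°.
Total crossings: 3.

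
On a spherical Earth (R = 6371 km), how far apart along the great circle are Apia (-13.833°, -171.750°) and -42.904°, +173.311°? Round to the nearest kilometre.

3535 km

Δλ = 173.311 − -171.750 = 345.061°; wrapped into (−180°, 180°]: -14.939°.
Δφ = -42.904 − -13.833 = -29.071°.
a = sin²(Δφ/2) + cos φ₁ · cos φ₂ · sin²(Δλ/2) = 0.075011.
c = 2·atan2(√a, √(1−a)) = 0.55485 rad → d = 6371·c ≈ 3534.96 km.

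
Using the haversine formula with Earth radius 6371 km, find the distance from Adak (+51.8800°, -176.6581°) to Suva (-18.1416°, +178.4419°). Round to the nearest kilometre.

7801 km

Δλ = 178.4419 − -176.6581 = 355.1000°; wrapped into (−180°, 180°]: -4.9000°.
Δφ = -18.1416 − 51.8800 = -70.0216°.
a = sin²(Δφ/2) + cos φ₁ · cos φ₂ · sin²(Δλ/2) = 0.330239.
c = 2·atan2(√a, √(1−a)) = 1.22439 rad → d = 6371·c ≈ 7800.57 km.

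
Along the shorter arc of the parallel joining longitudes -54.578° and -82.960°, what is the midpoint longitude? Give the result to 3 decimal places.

Signed shortest Δλ from -54.578° to -82.960° is -28.382°.
Midpoint longitude = -54.578° + (-28.382°)/2 = -54.578° − 14.191° = -68.769°.

-68.769°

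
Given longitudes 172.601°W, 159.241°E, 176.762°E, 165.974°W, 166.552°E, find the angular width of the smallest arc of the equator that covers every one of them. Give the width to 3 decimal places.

34.785°

Sort the longitudes: -172.601°, -165.974°, +159.241°, +166.552°, +176.762°.
Eastward gaps between consecutive values (wrapping around): 6.627°, 325.215°, 7.311°, 10.210°, 10.637°.
Largest gap = 325.215° ⇒ minimal covering band is its complement: 360° − 325.215° = 34.785°.
Band runs from +159.241° eastward to -165.974°, crossing the antimeridian.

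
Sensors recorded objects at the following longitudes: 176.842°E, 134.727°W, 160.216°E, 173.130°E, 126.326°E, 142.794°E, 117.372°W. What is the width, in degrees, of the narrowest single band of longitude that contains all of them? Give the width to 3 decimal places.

116.302°

Sort the longitudes: -134.727°, -117.372°, +126.326°, +142.794°, +160.216°, +173.130°, +176.842°.
Eastward gaps between consecutive values (wrapping around): 17.355°, 243.698°, 16.468°, 17.422°, 12.914°, 3.712°, 48.431°.
Largest gap = 243.698° ⇒ minimal covering band is its complement: 360° − 243.698° = 116.302°.
Band runs from +126.326° eastward to -117.372°, crossing the antimeridian.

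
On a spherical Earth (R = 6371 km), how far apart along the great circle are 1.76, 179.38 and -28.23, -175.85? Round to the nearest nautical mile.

1821 nmi

Δλ = -175.85 − 179.38 = -355.23°; wrapped into (−180°, 180°]: 4.77°.
Δφ = -28.23 − 1.76 = -29.99°.
a = sin²(Δφ/2) + cos φ₁ · cos φ₂ · sin²(Δλ/2) = 0.068469.
c = 2·atan2(√a, √(1−a)) = 0.52949 rad → d = 6371·c ≈ 3373.41 km ≈ 1821.49 nmi.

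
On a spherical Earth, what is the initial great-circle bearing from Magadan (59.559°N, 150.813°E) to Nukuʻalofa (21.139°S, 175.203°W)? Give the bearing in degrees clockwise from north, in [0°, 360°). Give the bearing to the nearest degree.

Δλ = -175.203 − 150.813 = -326.016°; wrapped into (−180°, 180°]: 33.984°.
θ = atan2( sin Δλ · cos φ₂ , cos φ₁ · sin φ₂ − sin φ₁ · cos φ₂ · cos Δλ )
  = atan2(0.52135, -0.84950) = 148.462° → normalised to [0°, 360°): 148.462°.

148°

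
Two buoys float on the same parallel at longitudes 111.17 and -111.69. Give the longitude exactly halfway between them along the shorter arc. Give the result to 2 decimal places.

+179.74°

Signed shortest Δλ from +111.17° to -111.69° is +137.14°.
Midpoint longitude = +111.17° + (+137.14°)/2 = +111.17° + 68.57° = +179.74°.
(The naïve average (+111.17 + -111.69)/2 = -0.26° is on the wrong side of the globe.)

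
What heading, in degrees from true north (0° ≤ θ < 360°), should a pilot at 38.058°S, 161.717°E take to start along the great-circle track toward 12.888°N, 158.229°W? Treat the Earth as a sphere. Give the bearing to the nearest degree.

Δλ = -158.229 − 161.717 = -319.946°; wrapped into (−180°, 180°]: 40.054°.
θ = atan2( sin Δλ · cos φ₂ , cos φ₁ · sin φ₂ − sin φ₁ · cos φ₂ · cos Δλ )
  = atan2(0.62730, 0.63560) = 44.623° → normalised to [0°, 360°): 44.623°.

45°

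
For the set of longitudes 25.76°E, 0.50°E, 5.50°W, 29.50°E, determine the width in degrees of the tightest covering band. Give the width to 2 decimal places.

35.00°

Sort the longitudes: -5.50°, +0.50°, +25.76°, +29.50°.
Eastward gaps between consecutive values (wrapping around): 6.00°, 25.26°, 3.74°, 325.00°.
Largest gap = 325.00° ⇒ minimal covering band is its complement: 360° − 325.00° = 35.00°.
Band runs from -5.50° eastward to +29.50°.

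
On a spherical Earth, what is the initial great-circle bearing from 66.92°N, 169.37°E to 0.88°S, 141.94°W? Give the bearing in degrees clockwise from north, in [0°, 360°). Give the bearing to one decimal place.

129.2°

Δλ = -141.94 − 169.37 = -311.31°; wrapped into (−180°, 180°]: 48.69°.
θ = atan2( sin Δλ · cos φ₂ , cos φ₁ · sin φ₂ − sin φ₁ · cos φ₂ · cos Δλ )
  = atan2(0.75106, -0.61324) = 129.232° → normalised to [0°, 360°): 129.232°.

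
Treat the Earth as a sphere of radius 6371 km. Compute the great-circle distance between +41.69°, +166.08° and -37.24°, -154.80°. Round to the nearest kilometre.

9633 km

Δλ = -154.80 − 166.08 = -320.88°; wrapped into (−180°, 180°]: 39.12°.
Δφ = -37.24 − 41.69 = -78.93°.
a = sin²(Δφ/2) + cos φ₁ · cos φ₂ · sin²(Δλ/2) = 0.470631.
c = 2·atan2(√a, √(1−a)) = 1.51202 rad → d = 6371·c ≈ 9633.11 km.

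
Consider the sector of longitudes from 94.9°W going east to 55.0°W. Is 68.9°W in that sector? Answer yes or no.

Yes

Band width going east from -94.9° to -55.0°: ((-55.0 − -94.9) mod 360) = 39.9°.
Offset of -68.9° east of the west edge: ((-68.9 − -94.9) mod 360) = 26.0°.
26.0° ≤ 39.9° ⇒ inside.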